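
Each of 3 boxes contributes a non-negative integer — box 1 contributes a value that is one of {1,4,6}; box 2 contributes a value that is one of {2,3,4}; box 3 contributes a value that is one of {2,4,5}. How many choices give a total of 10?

The generating function for the choices is (t + t^4 + t^6)·(t^2 + t^3 + t^4)·(t^2 + t^4 + t^5); the count is [t^10].
(t + t^4 + t^6) has coefficients 0,1,0,0,1,0,1 for degrees 0…6.
(t^2 + t^3 + t^4) has coefficients 0,0,1,1,1,0,0,0,0,0,0 for degrees 0…10.
Finally multiplying by (t^2 + t^4 + t^5), the product of all factors after the first has coefficients 0,0,0,0,1,1,2,2,2,1,0 for degrees 0…10.
[t^10] = 1·1 + 1·2 + 1·1 = 4.

4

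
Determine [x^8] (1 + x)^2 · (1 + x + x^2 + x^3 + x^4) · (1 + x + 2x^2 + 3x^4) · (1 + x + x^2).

57

(1 + x)^2 has coefficients 1,2,1 for degrees 0…2.
(1 + x + x^2 + x^3 + x^4) has coefficients 1,1,1,1,1,0,0,0,0 for degrees 0…8.
Multiplying by (1 + x + 2x^2 + 3x^4) gives running coefficients 1,2,4,4,7,6,5,3,3 for degrees 0…8.
Finally multiplying by (1 + x + x^2), the product of all factors after the first has coefficients 1,3,7,10,15,17,18,14,11 for degrees 0…8.
[x^8] = 1·11 + 2·14 + 1·18 = 57.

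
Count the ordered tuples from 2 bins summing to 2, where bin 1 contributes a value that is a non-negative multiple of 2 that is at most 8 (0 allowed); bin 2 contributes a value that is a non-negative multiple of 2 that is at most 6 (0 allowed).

2

The generating function for the choices is (1 + q^2 + q^4 + q^6 + q^8)·(1 + q^2 + q^4 + q^6); the count is [q^2].
(1 + q^2 + q^4 + q^6 + q^8) has coefficients 1,0,1 for degrees 0…2.
(1 + q^2 + q^4 + q^6) has coefficients 1,0,1 for degrees 0…2.
[q^2] = 1·1 + 1·1 = 2.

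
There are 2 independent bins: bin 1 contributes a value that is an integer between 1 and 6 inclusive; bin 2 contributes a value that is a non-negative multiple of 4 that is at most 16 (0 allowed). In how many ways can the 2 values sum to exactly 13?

The generating function for the choices is (z + z² + z³ + z⁴ + z⁵ + z⁶)·(1 + z⁴ + z⁸ + z¹² + z¹⁶); the count is [z¹³].
(z + z² + z³ + z⁴ + z⁵ + z⁶) has coefficients 0,1,1,1,1,1,1 for degrees 0…6.
(1 + z⁴ + z⁸ + z¹² + z¹⁶) has coefficients 1,0,0,0,1,0,0,0,1,0,0,0,1,0 for degrees 0…13.
[z¹³] = 1·1 + 1·0 + 1·0 + 1·0 + 1·1 + 1·0 = 2.

2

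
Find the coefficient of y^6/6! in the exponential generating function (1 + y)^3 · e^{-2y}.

The EGF product rule gives c_6 = Σ_{k_1+k_2=6} C(6; k_1,k_2) · ∏ g_i(k_i), where (1+y)^3 gives the falling factorial (3)_k; e^{-2y} gives (-2)^k.
g_1(k) for k = 0…6: 1, 3, 6, 6, 0, 0, 0.
g_2(k) for k = 0…6: 1, -2, 4, -8, 16, -32, 64.
c_6 = Σ_k C(6,k)·g_1(k)·g_2(6−k) = 1·1·64 + 6·3·(-32) + 15·6·16 + 20·6·(-8) = 64 − 576 + 1440 − 960 = -32.

-32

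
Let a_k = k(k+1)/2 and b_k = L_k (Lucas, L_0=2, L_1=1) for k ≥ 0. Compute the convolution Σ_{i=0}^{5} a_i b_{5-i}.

The convolution is the x^5 coefficient of A(x)B(x).
Σ = 0·11 + 1·7 + 3·4 + 6·3 + 10·1 + 15·2 = 77.

77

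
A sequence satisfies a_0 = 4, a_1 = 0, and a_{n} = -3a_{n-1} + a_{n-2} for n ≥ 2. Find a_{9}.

-15708

The ordinary generating function has denominator 1 + 3x - x^2.
Iterating the recurrence: a_0,…,a_{9} = 4, 0, 4, -12, 40, -132, 436, -1440, 4756, -15708.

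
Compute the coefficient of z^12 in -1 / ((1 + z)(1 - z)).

Partial fractions give a closed form: a_n = (-1/2)·(-1)^n + (-1/2)·1^n.
At n = 12: a_12 = -1.

-1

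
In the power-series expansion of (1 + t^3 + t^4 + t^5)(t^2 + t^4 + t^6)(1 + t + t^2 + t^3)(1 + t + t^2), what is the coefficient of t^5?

(1 + t^3 + t^4 + t^5) has coefficients 1,0,0,1,1,1 for degrees 0…5.
(t^2 + t^4 + t^6) has coefficients 0,0,1,0,1,0 for degrees 0…5.
Multiplying by (1 + t + t^2 + t^3) gives running coefficients 0,0,1,1,2,2 for degrees 0…5.
Finally multiplying by (1 + t + t^2), the product of all factors after the first has coefficients 0,0,1,2,4,5 for degrees 0…5.
[t^5] = 1·5 + 1·1 + 1·0 + 1·0 = 6.

6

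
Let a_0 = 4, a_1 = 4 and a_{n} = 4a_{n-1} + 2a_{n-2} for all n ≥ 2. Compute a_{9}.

809024

The ordinary generating function has denominator 1 - 4y - 2y^2.
Iterating the recurrence: a_0,…,a_{9} = 4, 4, 24, 104, 464, 2064, 9184, 40864, 181824, 809024.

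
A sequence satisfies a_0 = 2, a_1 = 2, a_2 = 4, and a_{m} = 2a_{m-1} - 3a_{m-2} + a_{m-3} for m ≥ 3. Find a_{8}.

The ordinary generating function has denominator 1 - 2x + 3x^2 - x^3.
Iterating the recurrence: a_0,…,a_{8} = 2, 2, 4, 4, -2, -12, -14, 6, 42.

42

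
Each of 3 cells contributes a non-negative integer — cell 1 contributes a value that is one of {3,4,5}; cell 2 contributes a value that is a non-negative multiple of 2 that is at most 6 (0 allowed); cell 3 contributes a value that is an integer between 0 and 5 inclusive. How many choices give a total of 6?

The generating function for the choices is (x³ + x⁴ + x⁵)·(1 + x² + x⁴ + x⁶)·(1 + x + x² + x³ + x⁴ + x⁵); the count is [x⁶].
(x³ + x⁴ + x⁵) has coefficients 0,0,0,1,1,1 for degrees 0…5.
(1 + x² + x⁴ + x⁶) has coefficients 1,0,1,0,1,0,1 for degrees 0…6.
Finally multiplying by (1 + x + x² + x³ + x⁴ + x⁵), the product of all factors after the first has coefficients 1,1,2,2,3,3,3 for degrees 0…6.
[x⁶] = 1·2 + 1·2 + 1·1 = 5.

5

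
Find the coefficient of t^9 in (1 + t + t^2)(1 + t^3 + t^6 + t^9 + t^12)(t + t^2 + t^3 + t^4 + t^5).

5

(1 + t + t^2) has coefficients 1,1,1 for degrees 0…2.
(1 + t^3 + t^6 + t^9 + t^12) has coefficients 1,0,0,1,0,0,1,0,0,1 for degrees 0…9.
Finally multiplying by (t + t^2 + t^3 + t^4 + t^5), the product of all factors after the first has coefficients 0,1,1,1,2,2,1,2,2,1 for degrees 0…9.
[t^9] = 1·1 + 1·2 + 1·2 = 5.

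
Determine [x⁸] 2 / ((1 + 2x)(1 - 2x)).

512

The denominator gives the recurrence a_n = 4a_(n−2) for n ≥ 2; the numerator fixes a_0 = 2, a_1 = 0.
Iterating: 2, 0, 8, 0, 32, 0, 128, 0, 512, so a_8 = 512.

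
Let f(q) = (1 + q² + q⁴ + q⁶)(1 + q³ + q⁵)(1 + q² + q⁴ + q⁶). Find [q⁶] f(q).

4

(1 + q² + q⁴ + q⁶) has coefficients 1,0,1,0,1,0,1 for degrees 0…6.
(1 + q³ + q⁵) has coefficients 1,0,0,1,0,1,0 for degrees 0…6.
Finally multiplying by (1 + q² + q⁴ + q⁶), the product of all factors after the first has coefficients 1,0,1,1,1,2,1 for degrees 0…6.
[q⁶] = 1·1 + 1·1 + 1·1 + 1·1 = 4.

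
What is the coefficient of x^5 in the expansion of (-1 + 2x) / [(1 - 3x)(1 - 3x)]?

The denominator gives the recurrence a_n = 6a_(n−1) − 9a_(n−2) for n ≥ 3; the numerator fixes a_0 = -1, a_1 = -4, a_2 = -15.
Iterating: -1, -4, -15, -54, -189, -648, so a_5 = -648.

-648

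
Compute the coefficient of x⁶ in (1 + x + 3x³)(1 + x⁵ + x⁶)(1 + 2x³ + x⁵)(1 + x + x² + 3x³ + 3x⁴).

28

(1 + x + 3x³) has coefficients 1,1,0,3 for degrees 0…3.
(1 + x⁵ + x⁶) has coefficients 1,0,0,0,0,1,1 for degrees 0…6.
Multiplying by (1 + 2x³ + x⁵) gives running coefficients 1,0,0,2,0,2,1 for degrees 0…6.
Finally multiplying by (1 + x + x² + 3x³ + 3x⁴), the product of all factors after the first has coefficients 1,1,1,5,5,4,9 for degrees 0…6.
[x⁶] = 1·9 + 1·4 + 3·5 = 28.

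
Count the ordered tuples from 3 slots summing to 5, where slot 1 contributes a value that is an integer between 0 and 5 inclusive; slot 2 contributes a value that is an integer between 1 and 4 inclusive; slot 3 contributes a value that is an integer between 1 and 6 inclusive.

10

The generating function for the choices is (1 + q + q^2 + q^3 + q^4 + q^5)·(q + q^2 + q^3 + q^4)·(q + q^2 + q^3 + q^4 + q^5 + q^6); the count is [q^5].
(1 + q + q^2 + q^3 + q^4 + q^5) has coefficients 1,1,1,1,1,1 for degrees 0…5.
(q + q^2 + q^3 + q^4) has coefficients 0,1,1,1,1,0 for degrees 0…5.
Finally multiplying by (q + q^2 + q^3 + q^4 + q^5 + q^6), the product of all factors after the first has coefficients 0,0,1,2,3,4 for degrees 0…5.
[q^5] = 1·4 + 1·3 + 1·2 + 1·1 + 1·0 + 1·0 = 10.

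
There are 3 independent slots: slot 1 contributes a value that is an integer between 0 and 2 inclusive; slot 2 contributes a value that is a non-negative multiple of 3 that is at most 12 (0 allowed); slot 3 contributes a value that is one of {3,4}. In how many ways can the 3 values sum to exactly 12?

The generating function for the choices is (1 + q + q²)·(1 + q³ + q⁶ + q⁹ + q¹²)·(q³ + q⁴); the count is [q¹²].
(1 + q + q²) has coefficients 1,1,1 for degrees 0…2.
(1 + q³ + q⁶ + q⁹ + q¹²) has coefficients 1,0,0,1,0,0,1,0,0,1,0,0,1 for degrees 0…12.
Finally multiplying by (q³ + q⁴), the product of all factors after the first has coefficients 0,0,0,1,1,0,1,1,0,1,1,0,1 for degrees 0…12.
[q¹²] = 1·1 + 1·0 + 1·1 = 2.

2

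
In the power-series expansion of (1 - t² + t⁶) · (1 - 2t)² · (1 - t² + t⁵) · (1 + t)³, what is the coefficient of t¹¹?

(1 - t² + t⁶) has coefficients 1,0,-1,0,0,0,1 for degrees 0…6.
(1 - 2t)² has coefficients 1,-4,4,0,0,0,0,0,0,0,0,0 for degrees 0…11.
Multiplying by (1 - t² + t⁵) gives running coefficients 1,-4,3,4,-4,1,-4,4,0,0,0,0 for degrees 0…11.
Finally multiplying by (1 + t)³, the product of all factors after the first has coefficients 1,-1,-6,2,13,4,-9,-9,1,8,4,0 for degrees 0…11.
[t¹¹] = 1·0 − 1·8 + 1·4 = -4.

-4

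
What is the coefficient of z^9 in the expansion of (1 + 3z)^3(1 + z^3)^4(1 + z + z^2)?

382

(1 + 3z)^3 has coefficients 1,9,27,27 for degrees 0…3.
(1 + z^3)^4 has coefficients 1,0,0,4,0,0,6,0,0,4 for degrees 0…9.
Finally multiplying by (1 + z + z^2), the product of all factors after the first has coefficients 1,1,1,4,4,4,6,6,6,4 for degrees 0…9.
[z^9] = 1·4 + 9·6 + 27·6 + 27·6 = 382.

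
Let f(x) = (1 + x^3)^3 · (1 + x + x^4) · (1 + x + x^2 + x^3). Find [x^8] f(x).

(1 + x^3)^3 has coefficients 1,0,0,3,0,0,3,0,0 for degrees 0…8.
(1 + x + x^4) has coefficients 1,1,0,0,1,0,0,0,0 for degrees 0…8.
Finally multiplying by (1 + x + x^2 + x^3), the product of all factors after the first has coefficients 1,2,2,2,2,1,1,1,0 for degrees 0…8.
[x^8] = 1·0 + 3·1 + 3·2 = 9.

9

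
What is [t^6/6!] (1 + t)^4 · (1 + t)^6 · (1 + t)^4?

The EGF product rule gives c_6 = Σ_{k_1+k_2+k_3=6} C(6; k_1,k_2,k_3) · ∏ g_i(k_i), where (1+t)^4 gives the falling factorial (4)_k; (1+t)^6 gives the falling factorial (6)_k; (1+t)^4 gives the falling factorial (4)_k.
g_1(k) for k = 0…6: 1, 4, 12, 24, 24, 0, 0.
g_2(k) for k = 0…6: 1, 6, 30, 120, 360, 720, 720.
g_3(k) for k = 0…6: 1, 4, 12, 24, 24, 0, 0.
First combine the last two factors: h(k) = Σ_j C(k,j)·g_2(j)·g_3(k−j) for k = 0…6: 1, 10, 90, 720, 5040, 30240, 151200.
c_6 = Σ_k C(6,k)·g_1(k)·h(6−k) = 1·1·151200 + 6·4·30240 + 15·12·5040 + 20·24·720 + 15·24·90 = 151200 + 725760 + 907200 + 345600 + 32400 = 2162160.

2162160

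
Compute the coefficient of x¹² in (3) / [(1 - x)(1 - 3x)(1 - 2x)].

7125303

Partial fractions give a closed form: a_n = (3/2)·1^n + (27/2)·3^n + (-12)·2^n.
At n = 12: a_12 = 7125303.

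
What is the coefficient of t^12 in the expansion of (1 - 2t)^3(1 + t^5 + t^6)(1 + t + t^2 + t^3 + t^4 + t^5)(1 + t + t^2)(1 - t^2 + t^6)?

-4

(1 - 2t)^3 has coefficients 1,-6,12,-8 for degrees 0…3.
(1 + t^5 + t^6) has coefficients 1,0,0,0,0,1,1,0,0,0,0,0,0 for degrees 0…12.
Multiplying by (1 + t + t^2 + t^3 + t^4 + t^5) gives running coefficients 1,1,1,1,1,2,2,2,2,2,2,1,0 for degrees 0…12.
Multiplying by (1 + t + t^2) gives running coefficients 1,2,3,3,3,4,5,6,6,6,6,5,3 for degrees 0…12.
Finally multiplying by (1 - t^2 + t^6), the product of all factors after the first has coefficients 1,2,2,1,0,1,3,4,4,3,3,3,2 for degrees 0…12.
[t^12] = 1·2 − 6·3 + 12·3 − 8·3 = -4.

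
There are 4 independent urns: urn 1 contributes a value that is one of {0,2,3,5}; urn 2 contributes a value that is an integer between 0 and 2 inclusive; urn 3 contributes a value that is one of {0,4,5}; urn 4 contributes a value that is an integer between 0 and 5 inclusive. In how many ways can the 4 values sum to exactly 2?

The generating function for the choices is (1 + t^2 + t^3 + t^5)·(1 + t + t^2)·(1 + t^4 + t^5)·(1 + t + t^2 + t^3 + t^4 + t^5); the count is [t^2].
(1 + t^2 + t^3 + t^5) has coefficients 1,0,1 for degrees 0…2.
(1 + t + t^2) has coefficients 1,1,1 for degrees 0…2.
Multiplying by (1 + t^4 + t^5) gives running coefficients 1,1,1 for degrees 0…2.
Finally multiplying by (1 + t + t^2 + t^3 + t^4 + t^5), the product of all factors after the first has coefficients 1,2,3 for degrees 0…2.
[t^2] = 1·3 + 1·1 = 4.

4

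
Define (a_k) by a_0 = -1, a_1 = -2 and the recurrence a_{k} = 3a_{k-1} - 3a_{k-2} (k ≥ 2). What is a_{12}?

The ordinary generating function has denominator 1 - 3q + 3q^2.
Iterating the recurrence: a_0,…,a_{12} = -1, -2, -3, -3, 0, 9, 27, 54, 81, 81, 0, -243, -729.

-729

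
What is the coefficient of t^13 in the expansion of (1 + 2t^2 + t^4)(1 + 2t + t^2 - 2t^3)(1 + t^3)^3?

-3

(1 + 2t^2 + t^4) has coefficients 1,0,2,0,1 for degrees 0…4.
(1 + 2t + t^2 - 2t^3) has coefficients 1,2,1,-2,0,0,0,0,0,0,0,0,0,0 for degrees 0…13.
Finally multiplying by (1 + t^3)^3, the product of all factors after the first has coefficients 1,2,1,1,6,3,-3,6,3,-5,2,1,-2,0 for degrees 0…13.
[t^13] = 1·0 + 2·1 + 1·(-5) = -3.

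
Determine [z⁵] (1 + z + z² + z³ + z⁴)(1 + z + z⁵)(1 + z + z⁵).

(1 + z + z² + z³ + z⁴) has coefficients 1,1,1,1,1 for degrees 0…4.
(1 + z + z⁵) has coefficients 1,1,0,0,0,1 for degrees 0…5.
Finally multiplying by (1 + z + z⁵), the product of all factors after the first has coefficients 1,2,1,0,0,2 for degrees 0…5.
[z⁵] = 1·2 + 1·0 + 1·0 + 1·1 + 1·2 = 5.

5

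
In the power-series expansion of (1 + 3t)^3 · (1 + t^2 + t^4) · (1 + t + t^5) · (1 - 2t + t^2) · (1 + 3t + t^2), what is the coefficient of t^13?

-17

(1 + 3t)^3 has coefficients 1,9,27,27 for degrees 0…3.
(1 + t^2 + t^4) has coefficients 1,0,1,0,1,0,0,0,0,0,0,0,0,0 for degrees 0…13.
Multiplying by (1 + t + t^5) gives running coefficients 1,1,1,1,1,2,0,1,0,1,0,0,0,0 for degrees 0…13.
Multiplying by (1 - 2t + t^2) gives running coefficients 1,-1,0,0,0,1,-3,3,-2,2,-2,1,0,0 for degrees 0…13.
Finally multiplying by (1 + 3t + t^2), the product of all factors after the first has coefficients 1,2,-2,-1,0,1,0,-5,4,-1,2,-3,1,1 for degrees 0…13.
[t^13] = 1·1 + 9·1 + 27·(-3) + 27·2 = -17.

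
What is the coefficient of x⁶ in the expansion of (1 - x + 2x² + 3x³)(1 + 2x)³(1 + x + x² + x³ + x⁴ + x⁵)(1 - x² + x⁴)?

(1 - x + 2x² + 3x³) has coefficients 1,-1,2,3 for degrees 0…3.
(1 + 2x)³ has coefficients 1,6,12,8,0,0,0 for degrees 0…6.
Multiplying by (1 + x + x² + x³ + x⁴ + x⁵) gives running coefficients 1,7,19,27,27,27,26 for degrees 0…6.
Finally multiplying by (1 - x² + x⁴), the product of all factors after the first has coefficients 1,7,18,20,9,7,18 for degrees 0…6.
[x⁶] = 1·18 − 1·7 + 2·9 + 3·20 = 89.

89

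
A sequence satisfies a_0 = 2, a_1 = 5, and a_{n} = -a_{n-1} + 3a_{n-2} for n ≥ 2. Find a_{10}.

-2747

The ordinary generating function has denominator 1 + q - 3q^2.
Iterating the recurrence: a_0,…,a_{10} = 2, 5, 1, 14, -11, 53, -86, 245, -503, 1238, -2747.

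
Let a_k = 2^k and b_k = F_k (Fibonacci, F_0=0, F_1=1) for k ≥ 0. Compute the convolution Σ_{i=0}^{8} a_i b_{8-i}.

This is [x^8] in the product of the two ordinary generating functions.
Σ = 1·21 + 2·13 + 4·8 + 8·5 + 16·3 + 32·2 + 64·1 + 128·1 + 256·0 = 423.

423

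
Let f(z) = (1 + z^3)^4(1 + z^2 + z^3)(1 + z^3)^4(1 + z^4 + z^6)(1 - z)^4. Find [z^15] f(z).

(1 + z^3)^4 has coefficients 1,0,0,4,0,0,6,0,0,4,0,0,1 for degrees 0…12.
(1 + z^2 + z^3) has coefficients 1,0,1,1,0,0,0,0,0,0,0,0,0,0,0,0 for degrees 0…15.
Multiplying by (1 + z^3)^4 gives running coefficients 1,0,1,5,0,4,10,0,6,10,0,4,5,0,1,1 for degrees 0…15.
Multiplying by (1 + z^4 + z^6) gives running coefficients 1,0,1,5,1,4,12,5,7,19,10,8,21,10,7,15 for degrees 0…15.
Finally multiplying by (1 - z)^4, the product of all factors after the first has coefficients 1,-4,7,-3,-12,26,-17,-18,44,-23,-32,59,-20,-47,71,-29 for degrees 0…15.
[z^15] = 1·(-29) + 4·(-20) + 6·(-23) + 4·(-17) + 1·(-3) = -318.

-318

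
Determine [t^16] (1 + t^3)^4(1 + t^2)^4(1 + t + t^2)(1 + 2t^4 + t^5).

(1 + t^3)^4 has coefficients 1,0,0,4,0,0,6,0,0,4,0,0,1 for degrees 0…12.
(1 + t^2)^4 has coefficients 1,0,4,0,6,0,4,0,1,0,0,0,0,0,0,0,0 for degrees 0…16.
Multiplying by (1 + t + t^2) gives running coefficients 1,1,5,4,10,6,10,4,5,1,1,0,0,0,0,0,0 for degrees 0…16.
Finally multiplying by (1 + 2t^4 + t^5), the product of all factors after the first has coefficients 1,1,5,4,12,9,21,17,29,23,27,18,14,7,3,1,0 for degrees 0…16.
[t^16] = 1·0 + 4·7 + 6·27 + 4·17 + 1·12 = 270.

270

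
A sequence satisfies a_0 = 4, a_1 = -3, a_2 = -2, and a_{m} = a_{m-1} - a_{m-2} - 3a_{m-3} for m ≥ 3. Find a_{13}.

The ordinary generating function has denominator 1 - t + t^2 + 3t^3.
Iterating the recurrence: a_0,…,a_{13} = 4, -3, -2, -11, 0, 17, 50, 33, -68, -251, -282, 173, 1208, 1881.

1881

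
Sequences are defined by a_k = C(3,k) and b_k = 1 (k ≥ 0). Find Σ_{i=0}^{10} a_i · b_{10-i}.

The convolution is the x^10 coefficient of A(x)B(x).
Σ = 1·1 + 3·1 + 3·1 + 1·1 + 0·1 + 0·1 + 0·1 + 0·1 + 0·1 + 0·1 + 0·1 = 8.

8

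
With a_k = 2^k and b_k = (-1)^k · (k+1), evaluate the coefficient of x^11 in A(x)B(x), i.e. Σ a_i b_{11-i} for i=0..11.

This is [x^11] in the product of the two ordinary generating functions.
Σ = 1·(-12) + 2·11 + 4·(-10) + 8·9 + 16·(-8) + 32·7 + 64·(-6) + 128·5 + 256·(-4) + 512·3 + 1024·(-2) + 2048·1 = 906.

906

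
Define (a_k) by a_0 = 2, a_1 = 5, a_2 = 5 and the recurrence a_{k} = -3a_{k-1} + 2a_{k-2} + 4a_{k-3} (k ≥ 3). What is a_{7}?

-485

The ordinary generating function has denominator 1 + 3q - 2q^2 - 4q^3.
Iterating the recurrence: a_0,…,a_{7} = 2, 5, 5, 3, 21, -37, 165, -485.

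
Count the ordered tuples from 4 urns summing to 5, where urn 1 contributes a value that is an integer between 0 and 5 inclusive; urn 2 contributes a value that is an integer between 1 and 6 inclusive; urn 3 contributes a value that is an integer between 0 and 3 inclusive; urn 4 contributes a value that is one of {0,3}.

The generating function for the choices is (1 + z + z² + z³ + z⁴ + z⁵)·(z + z² + z³ + z⁴ + z⁵ + z⁶)·(1 + z + z² + z³)·(1 + z³); the count is [z⁵].
(1 + z + z² + z³ + z⁴ + z⁵) has coefficients 1,1,1,1,1,1 for degrees 0…5.
(z + z² + z³ + z⁴ + z⁵ + z⁶) has coefficients 0,1,1,1,1,1 for degrees 0…5.
Multiplying by (1 + z + z² + z³) gives running coefficients 0,1,2,3,4,4 for degrees 0…5.
Finally multiplying by (1 + z³), the product of all factors after the first has coefficients 0,1,2,3,5,6 for degrees 0…5.
[z⁵] = 1·6 + 1·5 + 1·3 + 1·2 + 1·1 + 1·0 = 17.

17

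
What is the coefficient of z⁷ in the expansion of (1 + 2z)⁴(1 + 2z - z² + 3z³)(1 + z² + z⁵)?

(1 + 2z)⁴ has coefficients 1,8,24,32,16 for degrees 0…4.
(1 + 2z - z² + 3z³) has coefficients 1,2,-1,3,0,0,0,0 for degrees 0…7.
Finally multiplying by (1 + z² + z⁵), the product of all factors after the first has coefficients 1,2,0,5,-1,4,2,-1 for degrees 0…7.
[z⁷] = 1·(-1) + 8·2 + 24·4 + 32·(-1) + 16·5 = 159.

159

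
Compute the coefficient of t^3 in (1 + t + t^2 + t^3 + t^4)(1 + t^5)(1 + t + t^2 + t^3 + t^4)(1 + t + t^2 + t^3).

10

(1 + t + t^2 + t^3 + t^4) has coefficients 1,1,1,1 for degrees 0…3.
(1 + t^5) has coefficients 1,0,0,0 for degrees 0…3.
Multiplying by (1 + t + t^2 + t^3 + t^4) gives running coefficients 1,1,1,1 for degrees 0…3.
Finally multiplying by (1 + t + t^2 + t^3), the product of all factors after the first has coefficients 1,2,3,4 for degrees 0…3.
[t^3] = 1·4 + 1·3 + 1·2 + 1·1 = 10.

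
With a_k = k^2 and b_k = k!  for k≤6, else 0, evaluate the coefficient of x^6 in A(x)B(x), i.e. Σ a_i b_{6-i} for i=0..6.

This is [x^6] in the product of the two ordinary generating functions.
Σ = 0·720 + 1·120 + 4·24 + 9·6 + 16·2 + 25·1 + 36·1 = 363.

363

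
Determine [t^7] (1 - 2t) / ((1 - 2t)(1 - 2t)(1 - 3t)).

6305

The denominator gives the recurrence a_n = 7a_(n−1) − 16a_(n−2) + 12a_(n−3) for n ≥ 3; the numerator fixes a_0 = 1, a_1 = 5, a_2 = 19.
Iterating: 1, 5, 19, 65, 211, 665, 2059, 6305, so a_7 = 6305.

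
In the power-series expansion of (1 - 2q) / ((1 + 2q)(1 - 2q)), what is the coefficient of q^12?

Partial fractions give a closed form: a_n = (1)·(-2)^n.
At n = 12: a_12 = 4096.

4096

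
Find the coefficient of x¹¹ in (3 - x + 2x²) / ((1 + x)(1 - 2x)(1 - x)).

8189

The denominator gives the recurrence a_n = 2a_(n−1) + a_(n−2) − 2a_(n−3) for n ≥ 3; the numerator fixes a_0 = 3, a_1 = 5, a_2 = 15.
Iterating: 3, 5, 15, 29, 63, 125, 255, 509, 1023, 2045, 4095, 8189, so a_11 = 8189.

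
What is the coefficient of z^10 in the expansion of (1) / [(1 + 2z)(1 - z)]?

683

The denominator gives the recurrence a_n = −a_(n−1) + 2a_(n−2) for n ≥ 2; the numerator fixes a_0 = 1, a_1 = -1.
Iterating: 1, -1, 3, -5, 11, -21, 43, -85, 171, -341, 683, so a_10 = 683.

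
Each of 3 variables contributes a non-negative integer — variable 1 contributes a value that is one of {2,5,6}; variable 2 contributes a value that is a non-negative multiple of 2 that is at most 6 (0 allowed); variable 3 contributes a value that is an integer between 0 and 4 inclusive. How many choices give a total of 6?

5

The generating function for the choices is (t^2 + t^5 + t^6)·(1 + t^2 + t^4 + t^6)·(1 + t + t^2 + t^3 + t^4); the count is [t^6].
(t^2 + t^5 + t^6) has coefficients 0,0,1,0,0,1,1 for degrees 0…6.
(1 + t^2 + t^4 + t^6) has coefficients 1,0,1,0,1,0,1 for degrees 0…6.
Finally multiplying by (1 + t + t^2 + t^3 + t^4), the product of all factors after the first has coefficients 1,1,2,2,3,2,3 for degrees 0…6.
[t^6] = 1·3 + 1·1 + 1·1 = 5.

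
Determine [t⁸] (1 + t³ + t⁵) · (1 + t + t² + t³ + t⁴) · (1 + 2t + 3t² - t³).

9

(1 + t³ + t⁵) has coefficients 1,0,0,1,0,1 for degrees 0…5.
(1 + t + t² + t³ + t⁴) has coefficients 1,1,1,1,1,0,0,0,0 for degrees 0…8.
Finally multiplying by (1 + 2t + 3t² - t³), the product of all factors after the first has coefficients 1,3,6,5,5,4,2,-1,0 for degrees 0…8.
[t⁸] = 1·0 + 1·4 + 1·5 = 9.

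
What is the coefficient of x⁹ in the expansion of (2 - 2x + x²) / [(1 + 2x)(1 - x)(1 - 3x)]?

25144

The denominator gives the recurrence a_n = 2a_(n−1) + 5a_(n−2) − 6a_(n−3) for n ≥ 3; the numerator fixes a_0 = 2, a_1 = 2, a_2 = 15.
Iterating: 2, 2, 15, 28, 119, 288, 1003, 2732, 8751, 25144, so a_9 = 25144.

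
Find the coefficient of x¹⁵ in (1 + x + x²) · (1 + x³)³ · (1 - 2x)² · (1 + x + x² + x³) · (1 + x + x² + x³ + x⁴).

(1 + x + x²) has coefficients 1,1,1 for degrees 0…2.
(1 + x³)³ has coefficients 1,0,0,3,0,0,3,0,0,1,0,0,0,0,0,0 for degrees 0…15.
Multiplying by (1 - 2x)² gives running coefficients 1,-4,4,3,-12,12,3,-12,12,1,-4,4,0,0,0,0 for degrees 0…15.
Multiplying by (1 + x + x² + x³) gives running coefficients 1,-3,1,4,-9,7,6,-9,15,4,-3,13,1,0,4,0 for degrees 0…15.
Finally multiplying by (1 + x + x² + x³ + x⁴), the product of all factors after the first has coefficients 1,-2,-1,3,-6,0,9,-1,10,23,13,20,30,15,15,18 for degrees 0…15.
[x¹⁵] = 1·18 + 1·15 + 1·15 = 48.

48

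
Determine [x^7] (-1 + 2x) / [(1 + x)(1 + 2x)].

Partial fractions give a closed form: a_n = (3)·(-1)^n + (-4)·(-2)^n.
At n = 7: a_7 = 509.

509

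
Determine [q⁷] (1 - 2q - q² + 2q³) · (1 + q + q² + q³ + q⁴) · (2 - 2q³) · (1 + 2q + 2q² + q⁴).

(1 - 2q - q² + 2q³) has coefficients 1,-2,-1,2 for degrees 0…3.
(1 + q + q² + q³ + q⁴) has coefficients 1,1,1,1,1,0,0,0 for degrees 0…7.
Multiplying by (2 - 2q³) gives running coefficients 2,2,2,0,0,-2,-2,-2 for degrees 0…7.
Finally multiplying by (1 + 2q + 2q² + q⁴), the product of all factors after the first has coefficients 2,6,10,8,6,0,-4,-10 for degrees 0…7.
[q⁷] = 1·(-10) − 2·(-4) − 1·0 + 2·6 = 10.

10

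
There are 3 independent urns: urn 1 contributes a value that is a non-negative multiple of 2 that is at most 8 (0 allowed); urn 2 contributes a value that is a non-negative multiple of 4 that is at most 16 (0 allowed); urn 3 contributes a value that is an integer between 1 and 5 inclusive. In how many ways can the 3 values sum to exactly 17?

The generating function for the choices is (1 + q² + q⁴ + q⁶ + q⁸)·(1 + q⁴ + q⁸ + q¹² + q¹⁶)·(q + q² + q³ + q⁴ + q⁵); the count is [q¹⁷].
(1 + q² + q⁴ + q⁶ + q⁸) has coefficients 1,0,1,0,1,0,1,0,1 for degrees 0…8.
(1 + q⁴ + q⁸ + q¹² + q¹⁶) has coefficients 1,0,0,0,1,0,0,0,1,0,0,0,1,0,0,0,1,0 for degrees 0…17.
Finally multiplying by (q + q² + q³ + q⁴ + q⁵), the product of all factors after the first has coefficients 0,1,1,1,1,2,1,1,1,2,1,1,1,2,1,1,1,2 for degrees 0…17.
[q¹⁷] = 1·2 + 1·1 + 1·2 + 1·1 + 1·2 = 8.

8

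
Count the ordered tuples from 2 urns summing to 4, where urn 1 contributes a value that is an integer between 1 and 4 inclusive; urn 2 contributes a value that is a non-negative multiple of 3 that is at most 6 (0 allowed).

2

The generating function for the choices is (y + y^2 + y^3 + y^4)·(1 + y^3 + y^6); the count is [y^4].
(y + y^2 + y^3 + y^4) has coefficients 0,1,1,1,1 for degrees 0…4.
(1 + y^3 + y^6) has coefficients 1,0,0,1,0 for degrees 0…4.
[y^4] = 1·1 + 1·0 + 1·0 + 1·1 = 2.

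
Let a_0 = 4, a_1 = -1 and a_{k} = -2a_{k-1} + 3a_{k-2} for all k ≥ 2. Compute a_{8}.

8204

The ordinary generating function has denominator 1 + 2z - 3z^2.
Iterating the recurrence: a_0,…,a_{8} = 4, -1, 14, -31, 104, -301, 914, -2731, 8204.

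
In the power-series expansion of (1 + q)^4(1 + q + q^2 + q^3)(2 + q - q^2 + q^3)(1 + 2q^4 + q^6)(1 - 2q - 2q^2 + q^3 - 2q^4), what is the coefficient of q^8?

-262

(1 + q)^4 has coefficients 1,4,6,4,1 for degrees 0…4.
(1 + q + q^2 + q^3) has coefficients 1,1,1,1,0,0,0,0,0 for degrees 0…8.
Multiplying by (2 + q - q^2 + q^3) gives running coefficients 2,3,2,3,1,0,1,0,0 for degrees 0…8.
Multiplying by (1 + 2q^4 + q^6) gives running coefficients 2,3,2,3,5,6,7,9,4 for degrees 0…8.
Finally multiplying by (1 - 2q - 2q^2 + q^3 - 2q^4), the product of all factors after the first has coefficients 2,-1,-8,-5,-6,-14,-16,-18,-32 for degrees 0…8.
[q^8] = 1·(-32) + 4·(-18) + 6·(-16) + 4·(-14) + 1·(-6) = -262.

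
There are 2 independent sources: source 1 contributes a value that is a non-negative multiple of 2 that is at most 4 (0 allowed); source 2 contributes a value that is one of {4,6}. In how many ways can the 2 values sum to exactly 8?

The generating function for the choices is (1 + y² + y⁴)·(y⁴ + y⁶); the count is [y⁸].
(1 + y² + y⁴) has coefficients 1,0,1,0,1 for degrees 0…4.
(y⁴ + y⁶) has coefficients 0,0,0,0,1,0,1,0,0 for degrees 0…8.
[y⁸] = 1·0 + 1·1 + 1·1 = 2.

2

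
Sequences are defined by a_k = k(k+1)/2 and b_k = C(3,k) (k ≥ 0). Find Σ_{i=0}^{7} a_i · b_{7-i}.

146

Write out a_i and b_{7-i} for i = 0,…,7 and sum the products.
Σ = 0·0 + 1·0 + 3·0 + 6·0 + 10·1 + 15·3 + 21·3 + 28·1 = 146.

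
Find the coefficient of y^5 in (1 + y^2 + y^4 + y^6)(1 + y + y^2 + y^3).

(1 + y^2 + y^4 + y^6) has coefficients 1,0,1,0,1,0 for degrees 0…5.
(1 + y + y^2 + y^3) has coefficients 1,1,1,1,0,0 for degrees 0…5.
[y^5] = 1·0 + 1·1 + 1·1 = 2.

2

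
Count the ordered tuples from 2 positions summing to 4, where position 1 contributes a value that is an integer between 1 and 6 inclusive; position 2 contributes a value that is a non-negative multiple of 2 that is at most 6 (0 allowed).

The generating function for the choices is (y + y^2 + y^3 + y^4 + y^5 + y^6)·(1 + y^2 + y^4 + y^6); the count is [y^4].
(y + y^2 + y^3 + y^4 + y^5 + y^6) has coefficients 0,1,1,1,1 for degrees 0…4.
(1 + y^2 + y^4 + y^6) has coefficients 1,0,1,0,1 for degrees 0…4.
[y^4] = 1·0 + 1·1 + 1·0 + 1·1 = 2.

2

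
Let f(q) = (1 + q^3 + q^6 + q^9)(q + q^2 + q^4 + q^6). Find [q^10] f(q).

(1 + q^3 + q^6 + q^9) has coefficients 1,0,0,1,0,0,1,0,0,1 for degrees 0…9.
(q + q^2 + q^4 + q^6) has coefficients 0,1,1,0,1,0,1,0,0,0,0 for degrees 0…10.
[q^10] = 1·0 + 1·0 + 1·1 + 1·1 = 2.

2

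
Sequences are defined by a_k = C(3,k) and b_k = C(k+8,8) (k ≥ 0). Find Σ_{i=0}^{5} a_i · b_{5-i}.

3312

This is [x^5] in the product of the two ordinary generating functions.
Σ = 1·1287 + 3·495 + 3·165 + 1·45 + 0·9 + 0·1 = 3312.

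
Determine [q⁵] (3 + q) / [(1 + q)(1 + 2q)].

The denominator gives the recurrence a_n = −3a_(n−1) − 2a_(n−2) for n ≥ 2; the numerator fixes a_0 = 3, a_1 = -8.
Iterating: 3, -8, 18, -38, 78, -158, so a_5 = -158.

-158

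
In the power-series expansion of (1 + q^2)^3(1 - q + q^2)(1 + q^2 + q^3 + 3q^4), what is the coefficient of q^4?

12

(1 + q^2)^3 has coefficients 1,0,3,0,3 for degrees 0…4.
(1 - q + q^2) has coefficients 1,-1,1,0,0 for degrees 0…4.
Finally multiplying by (1 + q^2 + q^3 + 3q^4), the product of all factors after the first has coefficients 1,-1,2,0,3 for degrees 0…4.
[q^4] = 1·3 + 3·2 + 3·1 = 12.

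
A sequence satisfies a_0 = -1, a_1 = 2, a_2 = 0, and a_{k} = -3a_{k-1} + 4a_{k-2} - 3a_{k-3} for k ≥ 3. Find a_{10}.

The ordinary generating function has denominator 1 + 3x - 4x^2 + 3x^3.
Iterating the recurrence: a_0,…,a_{10} = -1, 2, 0, 11, -39, 161, -672, 2777, -11502, 47630, -197229.

-197229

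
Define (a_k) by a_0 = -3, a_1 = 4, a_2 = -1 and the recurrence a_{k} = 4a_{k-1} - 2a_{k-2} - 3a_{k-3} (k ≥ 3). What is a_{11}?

The ordinary generating function has denominator 1 - 4q + 2q^2 + 3q^3.
Iterating the recurrence: a_0,…,a_{11} = -3, 4, -1, -3, -22, -79, -263, -828, -2549, -7751, -23422, -70539.

-70539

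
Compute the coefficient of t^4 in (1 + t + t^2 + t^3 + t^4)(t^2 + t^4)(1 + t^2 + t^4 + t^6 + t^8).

(1 + t + t^2 + t^3 + t^4) has coefficients 1,1,1,1,1 for degrees 0…4.
(t^2 + t^4) has coefficients 0,0,1,0,1 for degrees 0…4.
Finally multiplying by (1 + t^2 + t^4 + t^6 + t^8), the product of all factors after the first has coefficients 0,0,1,0,2 for degrees 0…4.
[t^4] = 1·2 + 1·0 + 1·1 + 1·0 + 1·0 = 3.

3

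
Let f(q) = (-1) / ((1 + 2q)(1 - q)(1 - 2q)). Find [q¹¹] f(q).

Partial fractions give a closed form: a_n = (-1/3)·(-2)^n + (1/3)·1^n + (-1)·2^n.
At n = 11: a_11 = -1365.

-1365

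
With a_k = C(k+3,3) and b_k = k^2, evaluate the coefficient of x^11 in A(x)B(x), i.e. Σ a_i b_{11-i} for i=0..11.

13013

Write out a_i and b_{11-i} for i = 0,…,11 and sum the products.
Σ = 1·121 + 4·100 + 10·81 + 20·64 + 35·49 + 56·36 + 84·25 + 120·16 + 165·9 + 220·4 + 286·1 + 364·0 = 13013.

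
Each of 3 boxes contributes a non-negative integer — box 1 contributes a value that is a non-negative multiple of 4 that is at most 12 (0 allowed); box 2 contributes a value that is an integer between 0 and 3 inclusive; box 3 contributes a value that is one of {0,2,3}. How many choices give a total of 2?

The generating function for the choices is (1 + t⁴ + t⁸ + t¹²)·(1 + t + t² + t³)·(1 + t² + t³); the count is [t²].
(1 + t⁴ + t⁸ + t¹²) has coefficients 1,0,0 for degrees 0…2.
(1 + t + t² + t³) has coefficients 1,1,1 for degrees 0…2.
Finally multiplying by (1 + t² + t³), the product of all factors after the first has coefficients 1,1,2 for degrees 0…2.
[t²] = 1·2 = 2.

2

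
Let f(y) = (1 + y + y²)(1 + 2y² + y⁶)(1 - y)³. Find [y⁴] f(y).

4

(1 + y + y²) has coefficients 1,1,1 for degrees 0…2.
(1 + 2y² + y⁶) has coefficients 1,0,2,0,0 for degrees 0…4.
Finally multiplying by (1 - y)³, the product of all factors after the first has coefficients 1,-3,5,-7,6 for degrees 0…4.
[y⁴] = 1·6 + 1·(-7) + 1·5 = 4.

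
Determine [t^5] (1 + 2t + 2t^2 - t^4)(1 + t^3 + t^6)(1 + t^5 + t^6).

(1 + 2t + 2t^2 - t^4) has coefficients 1,2,2,0,-1 for degrees 0…4.
(1 + t^3 + t^6) has coefficients 1,0,0,1,0,0 for degrees 0…5.
Finally multiplying by (1 + t^5 + t^6), the product of all factors after the first has coefficients 1,0,0,1,0,1 for degrees 0…5.
[t^5] = 1·1 + 2·0 + 2·1 − 1·0 = 3.

3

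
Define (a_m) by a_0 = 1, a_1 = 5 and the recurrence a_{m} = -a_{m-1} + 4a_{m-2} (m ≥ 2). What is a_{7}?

The ordinary generating function has denominator 1 + y - 4y^2.
Iterating the recurrence: a_0,…,a_{7} = 1, 5, -1, 21, -25, 109, -209, 645.

645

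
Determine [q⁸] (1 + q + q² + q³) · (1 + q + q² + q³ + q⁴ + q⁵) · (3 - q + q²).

(1 + q + q² + q³) has coefficients 1,1,1,1 for degrees 0…3.
(1 + q + q² + q³ + q⁴ + q⁵) has coefficients 1,1,1,1,1,1,0,0,0 for degrees 0…8.
Finally multiplying by (3 - q + q²), the product of all factors after the first has coefficients 3,2,3,3,3,3,0,1,0 for degrees 0…8.
[q⁸] = 1·0 + 1·1 + 1·0 + 1·3 = 4.

4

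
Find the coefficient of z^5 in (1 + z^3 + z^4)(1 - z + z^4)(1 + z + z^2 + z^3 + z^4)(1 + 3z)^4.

(1 + z^3 + z^4) has coefficients 1,0,0,1,1 for degrees 0…4.
(1 - z + z^4) has coefficients 1,-1,0,0,1,0 for degrees 0…5.
Multiplying by (1 + z + z^2 + z^3 + z^4) gives running coefficients 1,0,0,0,1,0 for degrees 0…5.
Finally multiplying by (1 + 3z)^4, the product of all factors after the first has coefficients 1,12,54,108,82,12 for degrees 0…5.
[z^5] = 1·12 + 1·54 + 1·12 = 78.

78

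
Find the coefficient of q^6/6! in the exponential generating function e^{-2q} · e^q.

The EGF product rule gives c_6 = Σ_{k_1+k_2=6} C(6; k_1,k_2) · ∏ g_i(k_i), where e^{-2q} gives (-2)^k; e^q gives (1)^k.
g_1(k) for k = 0…6: 1, -2, 4, -8, 16, -32, 64.
g_2(k) for k = 0…6: 1, 1, 1, 1, 1, 1, 1.
c_6 = Σ_k C(6,k)·g_1(k)·g_2(6−k) = 1·1·1 + 6·(-2)·1 + 15·4·1 + 20·(-8)·1 + 15·16·1 + 6·(-32)·1 + 1·64·1 = 1 − 12 + 60 − 160 + 240 − 192 + 64 = 1.

1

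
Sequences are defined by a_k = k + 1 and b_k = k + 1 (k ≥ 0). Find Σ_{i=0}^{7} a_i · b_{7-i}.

120

This is [x^7] in the product of the two ordinary generating functions.
Σ = 1·8 + 2·7 + 3·6 + 4·5 + 5·4 + 6·3 + 7·2 + 8·1 = 120.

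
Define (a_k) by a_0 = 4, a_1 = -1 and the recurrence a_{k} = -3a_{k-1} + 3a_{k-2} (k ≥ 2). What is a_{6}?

2700

The ordinary generating function has denominator 1 + 3q - 3q^2.
Iterating the recurrence: a_0,…,a_{6} = 4, -1, 15, -48, 189, -711, 2700.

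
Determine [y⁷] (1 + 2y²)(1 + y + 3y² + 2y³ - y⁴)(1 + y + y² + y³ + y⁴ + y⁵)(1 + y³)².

50

(1 + 2y²) has coefficients 1,0,2 for degrees 0…2.
(1 + y + 3y² + 2y³ - y⁴) has coefficients 1,1,3,2,-1,0,0,0 for degrees 0…7.
Multiplying by (1 + y + y² + y³ + y⁴ + y⁵) gives running coefficients 1,2,5,7,6,6,5,4 for degrees 0…7.
Finally multiplying by (1 + y³)², the product of all factors after the first has coefficients 1,2,5,9,10,16,20,18 for degrees 0…7.
[y⁷] = 1·18 + 2·16 = 50.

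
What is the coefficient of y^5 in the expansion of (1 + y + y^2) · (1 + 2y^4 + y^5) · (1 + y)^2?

7

(1 + y + y^2) has coefficients 1,1,1 for degrees 0…2.
(1 + 2y^4 + y^5) has coefficients 1,0,0,0,2,1 for degrees 0…5.
Finally multiplying by (1 + y)^2, the product of all factors after the first has coefficients 1,2,1,0,2,5 for degrees 0…5.
[y^5] = 1·5 + 1·2 + 1·0 = 7.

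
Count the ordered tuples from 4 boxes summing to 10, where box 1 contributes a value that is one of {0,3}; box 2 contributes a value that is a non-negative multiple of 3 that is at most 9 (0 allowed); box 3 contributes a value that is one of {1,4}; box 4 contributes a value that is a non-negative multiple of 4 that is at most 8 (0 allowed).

The generating function for the choices is (1 + q^3)·(1 + q^3 + q^6 + q^9)·(q + q^4)·(1 + q^4 + q^8); the count is [q^10].
(1 + q^3) has coefficients 1,0,0,1 for degrees 0…3.
(1 + q^3 + q^6 + q^9) has coefficients 1,0,0,1,0,0,1,0,0,1,0 for degrees 0…10.
Multiplying by (q + q^4) gives running coefficients 0,1,0,0,2,0,0,2,0,0,2 for degrees 0…10.
Finally multiplying by (1 + q^4 + q^8), the product of all factors after the first has coefficients 0,1,0,0,2,1,0,2,2,1,2 for degrees 0…10.
[q^10] = 1·2 + 1·2 = 4.

4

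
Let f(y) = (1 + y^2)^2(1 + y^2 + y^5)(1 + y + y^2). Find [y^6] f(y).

5

(1 + y^2)^2 has coefficients 1,0,2,0,1 for degrees 0…4.
(1 + y^2 + y^5) has coefficients 1,0,1,0,0,1,0 for degrees 0…6.
Finally multiplying by (1 + y + y^2), the product of all factors after the first has coefficients 1,1,2,1,1,1,1 for degrees 0…6.
[y^6] = 1·1 + 2·1 + 1·2 = 5.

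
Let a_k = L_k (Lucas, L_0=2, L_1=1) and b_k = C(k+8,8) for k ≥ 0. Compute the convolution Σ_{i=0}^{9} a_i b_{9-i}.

112035

Write out a_i and b_{9-i} for i = 0,…,9 and sum the products.
Σ = 2·24310 + 1·12870 + 3·6435 + 4·3003 + 7·1287 + 11·495 + 18·165 + 29·45 + 47·9 + 76·1 = 112035.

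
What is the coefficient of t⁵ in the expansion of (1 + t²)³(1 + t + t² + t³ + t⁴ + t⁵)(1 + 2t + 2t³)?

29

(1 + t²)³ has coefficients 1,0,3,0,3,0 for degrees 0…5.
(1 + t + t² + t³ + t⁴ + t⁵) has coefficients 1,1,1,1,1,1 for degrees 0…5.
Finally multiplying by (1 + 2t + 2t³), the product of all factors after the first has coefficients 1,3,3,5,5,5 for degrees 0…5.
[t⁵] = 1·5 + 3·5 + 3·3 = 29.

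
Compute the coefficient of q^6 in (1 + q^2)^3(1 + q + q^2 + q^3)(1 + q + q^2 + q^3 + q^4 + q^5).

(1 + q^2)^3 has coefficients 1,0,3,0,3,0,1 for degrees 0…6.
(1 + q + q^2 + q^3) has coefficients 1,1,1,1,0,0,0 for degrees 0…6.
Finally multiplying by (1 + q + q^2 + q^3 + q^4 + q^5), the product of all factors after the first has coefficients 1,2,3,4,4,4,3 for degrees 0…6.
[q^6] = 1·3 + 3·4 + 3·3 + 1·1 = 25.

25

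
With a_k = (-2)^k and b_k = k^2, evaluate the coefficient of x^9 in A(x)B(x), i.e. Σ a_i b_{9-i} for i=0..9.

The convolution is the t^9 coefficient of A(t)B(t).
Σ = 1·81 − 2·64 + 4·49 − 8·36 + 16·25 − 32·16 + 64·9 − 128·4 + 256·1 − 512·0 = 69.

69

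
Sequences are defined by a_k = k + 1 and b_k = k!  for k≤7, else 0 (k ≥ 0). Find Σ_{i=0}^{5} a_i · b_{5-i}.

The convolution is the t^5 coefficient of A(t)B(t).
Σ = 1·120 + 2·24 + 3·6 + 4·2 + 5·1 + 6·1 = 205.

205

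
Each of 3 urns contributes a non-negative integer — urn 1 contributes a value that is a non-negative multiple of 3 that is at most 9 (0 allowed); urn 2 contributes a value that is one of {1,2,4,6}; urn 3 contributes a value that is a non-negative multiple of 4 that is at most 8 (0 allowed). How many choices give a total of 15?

The generating function for the choices is (1 + z^3 + z^6 + z^9)·(z + z^2 + z^4 + z^6)·(1 + z^4 + z^8); the count is [z^15].
(1 + z^3 + z^6 + z^9) has coefficients 1,0,0,1,0,0,1,0,0,1 for degrees 0…9.
(z + z^2 + z^4 + z^6) has coefficients 0,1,1,0,1,0,1,0,0,0,0,0,0,0,0,0 for degrees 0…15.
Finally multiplying by (1 + z^4 + z^8), the product of all factors after the first has coefficients 0,1,1,0,1,1,2,0,1,1,2,0,1,0,1,0 for degrees 0…15.
[z^15] = 1·0 + 1·1 + 1·1 + 1·2 = 4.

4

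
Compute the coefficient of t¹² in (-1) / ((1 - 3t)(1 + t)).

Partial fractions give a closed form: a_n = (-3/4)·3^n + (-1/4)·(-1)^n.
At n = 12: a_12 = -398581.

-398581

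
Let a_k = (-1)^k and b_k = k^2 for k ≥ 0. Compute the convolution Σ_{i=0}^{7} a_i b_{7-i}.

28

Write out a_i and b_{7-i} for i = 0,…,7 and sum the products.
Σ = 1·49 − 1·36 + 1·25 − 1·16 + 1·9 − 1·4 + 1·1 − 1·0 = 28.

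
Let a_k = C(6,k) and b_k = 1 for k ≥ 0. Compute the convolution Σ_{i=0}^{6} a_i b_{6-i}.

64

This is [x^6] in the product of the two ordinary generating functions.
Σ = 1·1 + 6·1 + 15·1 + 20·1 + 15·1 + 6·1 + 1·1 = 64.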